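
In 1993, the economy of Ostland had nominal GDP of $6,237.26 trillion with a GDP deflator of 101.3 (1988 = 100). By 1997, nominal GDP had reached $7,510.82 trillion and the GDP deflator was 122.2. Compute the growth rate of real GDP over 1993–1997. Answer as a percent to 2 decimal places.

Deflate each year: 1993 → 6237.26/1.013 = 6157.22; 1997 → 7510.82/1.222 = 6146.33.
So real GDP changed by 6146.33/6157.22 − 1 = -0.0018, i.e. -0.18%.

-0.18%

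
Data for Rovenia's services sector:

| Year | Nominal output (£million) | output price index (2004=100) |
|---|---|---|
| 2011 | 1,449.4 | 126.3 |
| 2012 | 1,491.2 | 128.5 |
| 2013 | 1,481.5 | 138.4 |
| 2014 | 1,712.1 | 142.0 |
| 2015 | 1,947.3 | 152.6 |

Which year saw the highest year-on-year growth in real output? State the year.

2012: real = 1491.2/1.285 = 1160.47; growth vs 2011 (1147.59) = 1.12%.
2013: real = 1481.5/1.384 = 1070.45; growth vs 2012 (1160.47) = -7.76%.
2014: real = 1712.1/1.420 = 1205.70; growth vs 2013 (1070.45) = 12.63%.
2015: real = 1947.3/1.526 = 1276.08; growth vs 2014 (1205.70) = 5.84%.

2014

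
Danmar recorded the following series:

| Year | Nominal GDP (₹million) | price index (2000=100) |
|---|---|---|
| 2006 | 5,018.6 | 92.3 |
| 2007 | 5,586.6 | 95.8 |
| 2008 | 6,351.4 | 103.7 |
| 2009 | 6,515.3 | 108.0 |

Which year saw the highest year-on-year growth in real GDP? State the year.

2007

2007: real = 5586.6/0.958 = 5831.52; growth vs 2006 (5437.27) = 7.25%.
2008: real = 6351.4/1.037 = 6124.78; growth vs 2007 (5831.52) = 5.03%.
2009: real = 6515.3/1.080 = 6032.69; growth vs 2008 (6124.78) = -1.50%.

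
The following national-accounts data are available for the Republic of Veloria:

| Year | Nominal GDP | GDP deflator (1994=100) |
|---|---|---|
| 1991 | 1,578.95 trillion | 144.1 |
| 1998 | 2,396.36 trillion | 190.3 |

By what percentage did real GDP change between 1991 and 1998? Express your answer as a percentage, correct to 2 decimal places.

14.92%

Deflate each year: 1991 → 1578.95/1.441 = 1095.73; 1998 → 2396.36/1.903 = 1259.25.
So real GDP changed by 1259.25/1095.73 − 1 = 0.1492, i.e. 14.92%.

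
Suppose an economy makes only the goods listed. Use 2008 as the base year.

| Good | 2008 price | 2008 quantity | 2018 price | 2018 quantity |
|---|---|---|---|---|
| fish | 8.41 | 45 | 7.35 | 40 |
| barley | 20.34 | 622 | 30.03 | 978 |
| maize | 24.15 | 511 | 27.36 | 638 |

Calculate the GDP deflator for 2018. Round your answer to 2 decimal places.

Nominal GDP 2018 = 7.35·40 + 30.03·978 + 27.36·638 = 47119.02.
Real GDP 2018 (at 2008 prices) = 8.41·40 + 20.34·978 + 24.15·638 = 35636.62.
Deflator = Nominal/Real × 100 = 47119.02/35636.62 × 100 = 132.221.

132.22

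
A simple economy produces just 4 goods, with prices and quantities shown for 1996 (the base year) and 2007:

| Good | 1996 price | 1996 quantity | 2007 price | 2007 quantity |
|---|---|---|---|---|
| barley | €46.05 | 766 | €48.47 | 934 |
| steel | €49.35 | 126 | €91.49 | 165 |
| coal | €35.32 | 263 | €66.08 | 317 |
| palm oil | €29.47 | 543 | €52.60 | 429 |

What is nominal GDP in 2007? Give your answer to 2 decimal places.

Nominal GDP 2007 = Σ (p_2007 × q_2007) = 48.47·934 + 91.49·165 + 66.08·317 + 52.60·429 = 103879.59.

€103879.59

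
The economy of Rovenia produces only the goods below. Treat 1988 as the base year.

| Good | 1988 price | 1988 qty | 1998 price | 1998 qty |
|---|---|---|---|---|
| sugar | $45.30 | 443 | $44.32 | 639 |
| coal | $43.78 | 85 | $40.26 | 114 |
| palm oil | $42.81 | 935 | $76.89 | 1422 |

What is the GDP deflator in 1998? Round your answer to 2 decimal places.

150.03

Nominal GDP 1998 = 44.32·639 + 40.26·114 + 76.89·1422 = 142247.70.
Real GDP 1998 (at 1988 prices) = 45.30·639 + 43.78·114 + 42.81·1422 = 94813.44.
Deflator = Nominal/Real × 100 = 142247.70/94813.44 × 100 = 150.029.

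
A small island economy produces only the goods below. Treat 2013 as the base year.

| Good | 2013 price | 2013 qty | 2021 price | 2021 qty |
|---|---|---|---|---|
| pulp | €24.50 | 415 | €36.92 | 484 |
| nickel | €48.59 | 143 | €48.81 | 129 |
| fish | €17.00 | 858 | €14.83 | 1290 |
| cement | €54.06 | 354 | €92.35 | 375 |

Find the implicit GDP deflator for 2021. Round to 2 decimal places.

129.17

Nominal GDP 2021 = 36.92·484 + 48.81·129 + 14.83·1290 + 92.35·375 = 77927.72.
Real GDP 2021 (at 2013 prices) = 24.50·484 + 48.59·129 + 17.00·1290 + 54.06·375 = 60328.61.
Deflator = Nominal/Real × 100 = 77927.72/60328.61 × 100 = 129.172.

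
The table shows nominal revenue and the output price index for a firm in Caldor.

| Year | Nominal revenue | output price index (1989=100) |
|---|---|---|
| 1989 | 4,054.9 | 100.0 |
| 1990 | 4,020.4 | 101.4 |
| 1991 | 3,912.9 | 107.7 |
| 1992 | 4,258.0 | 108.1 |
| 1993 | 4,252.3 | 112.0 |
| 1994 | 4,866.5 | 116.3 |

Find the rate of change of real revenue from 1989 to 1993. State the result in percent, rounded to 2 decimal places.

Real revenue 1989 = 4054.9/1.000 = 4054.90.
Real revenue 1993 = 4252.3/1.120 = 3796.70.
Change = 3796.70/4054.90 − 1 = -0.0637.

-6.37%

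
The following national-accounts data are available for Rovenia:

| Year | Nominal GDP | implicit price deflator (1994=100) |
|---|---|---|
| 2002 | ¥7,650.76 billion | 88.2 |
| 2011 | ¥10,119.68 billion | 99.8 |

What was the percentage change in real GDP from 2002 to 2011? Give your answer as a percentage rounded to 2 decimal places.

16.90%

Deflate each year: 2002 → 7650.76/0.882 = 8674.33; 2011 → 10119.68/0.998 = 10139.96.
So real GDP changed by 10139.96/8674.33 − 1 = 0.1690, i.e. 16.90%.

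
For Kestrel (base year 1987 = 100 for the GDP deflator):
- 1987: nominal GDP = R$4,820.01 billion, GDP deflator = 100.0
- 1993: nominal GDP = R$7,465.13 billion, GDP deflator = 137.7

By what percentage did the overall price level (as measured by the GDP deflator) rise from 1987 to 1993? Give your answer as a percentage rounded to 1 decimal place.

37.7%

Price-level change = 137.7 / 100.0 − 1 = 0.3770.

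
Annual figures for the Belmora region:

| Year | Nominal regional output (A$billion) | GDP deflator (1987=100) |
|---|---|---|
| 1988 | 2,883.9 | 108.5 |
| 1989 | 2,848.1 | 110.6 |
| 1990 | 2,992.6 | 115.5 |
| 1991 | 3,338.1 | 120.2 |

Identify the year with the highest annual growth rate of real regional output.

1991

1989: real = 2848.1/1.106 = 2575.14; growth vs 1988 (2657.97) = -3.12%.
1990: real = 2992.6/1.155 = 2591.00; growth vs 1989 (2575.14) = 0.62%.
1991: real = 3338.1/1.202 = 2777.12; growth vs 1990 (2591.00) = 7.18%.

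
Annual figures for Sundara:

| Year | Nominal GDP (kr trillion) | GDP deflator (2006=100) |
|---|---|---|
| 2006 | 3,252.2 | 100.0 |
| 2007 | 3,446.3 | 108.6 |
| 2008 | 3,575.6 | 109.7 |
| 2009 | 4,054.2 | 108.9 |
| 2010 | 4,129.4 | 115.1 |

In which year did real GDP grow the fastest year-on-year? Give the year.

2009

2007: real = 3446.3/1.086 = 3173.39; growth vs 2006 (3252.20) = -2.42%.
2008: real = 3575.6/1.097 = 3259.43; growth vs 2007 (3173.39) = 2.71%.
2009: real = 4054.2/1.089 = 3722.87; growth vs 2008 (3259.43) = 14.22%.
2010: real = 4129.4/1.151 = 3587.66; growth vs 2009 (3722.87) = -3.63%.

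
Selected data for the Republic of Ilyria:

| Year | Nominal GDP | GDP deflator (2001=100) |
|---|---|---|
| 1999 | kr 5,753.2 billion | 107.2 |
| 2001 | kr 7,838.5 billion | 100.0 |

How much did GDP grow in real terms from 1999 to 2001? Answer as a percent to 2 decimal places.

46.06%

Real GDP 1999 = 5753.2 / 1.072 = 5366.79.
Real GDP 2001 = 7838.5 / 1.000 = 7838.50.
Real growth = 7838.50 / 5366.79 − 1 = 0.4606.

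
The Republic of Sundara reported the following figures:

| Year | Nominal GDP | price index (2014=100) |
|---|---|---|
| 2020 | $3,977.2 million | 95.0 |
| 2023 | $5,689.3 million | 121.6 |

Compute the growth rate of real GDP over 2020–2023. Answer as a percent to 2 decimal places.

Real GDP 2020 = 3977.2 / 0.950 = 4186.53.
Real GDP 2023 = 5689.3 / 1.216 = 4678.70.
Real growth = 4678.70 / 4186.53 − 1 = 0.1176.

11.76%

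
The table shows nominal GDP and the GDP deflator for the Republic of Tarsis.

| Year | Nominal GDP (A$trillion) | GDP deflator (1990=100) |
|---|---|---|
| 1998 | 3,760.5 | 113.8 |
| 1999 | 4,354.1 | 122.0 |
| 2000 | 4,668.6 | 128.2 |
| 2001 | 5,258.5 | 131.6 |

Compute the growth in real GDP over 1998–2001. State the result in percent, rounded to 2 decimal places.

Real GDP 1998 = 3760.5/1.138 = 3304.48.
Real GDP 2001 = 5258.5/1.316 = 3995.82.
Change = 3995.82/3304.48 − 1 = 0.2092.

20.92%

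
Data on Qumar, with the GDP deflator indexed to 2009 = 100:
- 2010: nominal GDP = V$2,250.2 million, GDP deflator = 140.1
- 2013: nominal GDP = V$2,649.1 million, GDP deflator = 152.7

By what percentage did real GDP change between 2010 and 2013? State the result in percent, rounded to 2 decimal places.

8.01%

Real GDP 2010 = 2250.2 / 1.401 = 1606.14.
Real GDP 2013 = 2649.1 / 1.527 = 1734.84.
Real growth = 1734.84 / 1606.14 − 1 = 0.0801.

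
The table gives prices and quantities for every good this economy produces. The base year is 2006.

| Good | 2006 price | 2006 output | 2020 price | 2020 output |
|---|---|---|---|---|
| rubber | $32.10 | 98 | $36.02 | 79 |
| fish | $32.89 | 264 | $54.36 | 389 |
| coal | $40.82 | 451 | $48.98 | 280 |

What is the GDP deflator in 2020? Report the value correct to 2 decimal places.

Nominal GDP 2020 = 36.02·79 + 54.36·389 + 48.98·280 = 37706.02.
Real GDP 2020 (at 2006 prices) = 32.10·79 + 32.89·389 + 40.82·280 = 26759.71.
Deflator = Nominal/Real × 100 = 37706.02/26759.71 × 100 = 140.906.

140.91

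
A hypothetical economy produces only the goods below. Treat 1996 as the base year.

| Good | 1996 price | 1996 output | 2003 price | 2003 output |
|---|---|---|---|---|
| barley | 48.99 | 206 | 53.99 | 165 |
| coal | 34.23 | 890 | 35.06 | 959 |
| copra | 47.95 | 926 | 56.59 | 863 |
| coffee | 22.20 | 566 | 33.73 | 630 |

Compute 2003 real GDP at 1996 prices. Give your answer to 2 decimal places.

96276.77

Real GDP 2003 = Σ (p_1996 × q_2003) = 48.99·165 + 34.23·959 + 47.95·863 + 22.20·630 = 96276.77.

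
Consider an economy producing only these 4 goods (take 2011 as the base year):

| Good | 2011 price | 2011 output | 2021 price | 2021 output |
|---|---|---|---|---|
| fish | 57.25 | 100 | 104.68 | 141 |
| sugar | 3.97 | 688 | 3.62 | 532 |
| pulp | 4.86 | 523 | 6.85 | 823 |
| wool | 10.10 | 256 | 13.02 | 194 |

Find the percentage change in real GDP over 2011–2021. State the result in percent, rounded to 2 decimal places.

Real GDP 2011 = Nominal GDP 2011 = 57.25·100 + 3.97·688 + 4.86·523 + 10.10·256 = 13583.74.
Real GDP 2021 (at 2011 prices) = 57.25·141 + 3.97·532 + 4.86·823 + 10.10·194 = 16143.47.
Real growth = 16143.47/13583.74 − 1 = 0.1884.

18.84%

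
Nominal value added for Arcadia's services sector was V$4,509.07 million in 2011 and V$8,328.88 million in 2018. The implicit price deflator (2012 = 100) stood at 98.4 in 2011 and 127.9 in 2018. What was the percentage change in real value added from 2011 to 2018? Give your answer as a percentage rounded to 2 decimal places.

42.11%

Real value added 2011 = 4509.07 / 0.984 = 4582.39.
Real value added 2018 = 8328.88 / 1.279 = 6512.03.
Real growth = 6512.03 / 4582.39 − 1 = 0.4211.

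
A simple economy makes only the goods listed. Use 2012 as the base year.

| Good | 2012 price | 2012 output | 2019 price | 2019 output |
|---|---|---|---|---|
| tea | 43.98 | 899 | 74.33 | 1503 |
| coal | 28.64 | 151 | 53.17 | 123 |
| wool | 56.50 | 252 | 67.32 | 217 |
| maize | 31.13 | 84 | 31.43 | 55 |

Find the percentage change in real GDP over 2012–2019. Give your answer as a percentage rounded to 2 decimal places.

Real GDP 2012 = Nominal GDP 2012 = 43.98·899 + 28.64·151 + 56.50·252 + 31.13·84 = 60715.58.
Real GDP 2019 (at 2012 prices) = 43.98·1503 + 28.64·123 + 56.50·217 + 31.13·55 = 83597.31.
Real growth = 83597.31/60715.58 − 1 = 0.3769.

37.69%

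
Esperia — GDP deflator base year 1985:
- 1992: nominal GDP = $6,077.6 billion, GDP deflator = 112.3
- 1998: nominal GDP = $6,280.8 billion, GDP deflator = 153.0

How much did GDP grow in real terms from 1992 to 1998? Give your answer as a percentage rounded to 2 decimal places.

-24.15%

Real GDP 1992 = 6077.6 / 1.123 = 5411.93.
Real GDP 1998 = 6280.8 / 1.530 = 4105.10.
Real growth = 4105.10 / 5411.93 − 1 = -0.2415.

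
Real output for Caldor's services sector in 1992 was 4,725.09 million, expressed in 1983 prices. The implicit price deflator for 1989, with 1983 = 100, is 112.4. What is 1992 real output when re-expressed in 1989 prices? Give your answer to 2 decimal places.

5,311.00 million

Real output in 1989 prices = Real output in 1983 prices × (P_1989/P_1983) = 4725.09 × 1.124 = 5311.00.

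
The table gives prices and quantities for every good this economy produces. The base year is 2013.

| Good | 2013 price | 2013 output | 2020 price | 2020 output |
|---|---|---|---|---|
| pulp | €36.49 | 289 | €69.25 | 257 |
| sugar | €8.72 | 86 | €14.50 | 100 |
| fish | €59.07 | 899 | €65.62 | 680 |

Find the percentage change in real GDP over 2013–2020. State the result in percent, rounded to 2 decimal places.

Real GDP 2013 = Nominal GDP 2013 = 36.49·289 + 8.72·86 + 59.07·899 = 64399.46.
Real GDP 2020 (at 2013 prices) = 36.49·257 + 8.72·100 + 59.07·680 = 50417.53.
Real growth = 50417.53/64399.46 − 1 = -0.2171.

-21.71%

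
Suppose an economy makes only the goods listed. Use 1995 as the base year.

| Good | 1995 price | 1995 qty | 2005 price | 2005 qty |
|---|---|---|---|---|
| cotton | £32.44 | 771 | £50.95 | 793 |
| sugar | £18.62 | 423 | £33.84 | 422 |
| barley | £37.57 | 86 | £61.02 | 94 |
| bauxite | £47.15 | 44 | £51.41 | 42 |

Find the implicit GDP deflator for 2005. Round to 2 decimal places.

Nominal GDP 2005 = 50.95·793 + 33.84·422 + 61.02·94 + 51.41·42 = 62578.93.
Real GDP 2005 (at 1995 prices) = 32.44·793 + 18.62·422 + 37.57·94 + 47.15·42 = 39094.44.
Deflator = Nominal/Real × 100 = 62578.93/39094.44 × 100 = 160.071.

160.07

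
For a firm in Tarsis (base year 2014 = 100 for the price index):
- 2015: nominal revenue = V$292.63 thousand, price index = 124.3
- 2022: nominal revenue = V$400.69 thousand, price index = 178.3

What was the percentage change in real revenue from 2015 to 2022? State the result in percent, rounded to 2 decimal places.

Real revenue 2015 = 292.63 / 1.243 = 235.42.
Real revenue 2022 = 400.69 / 1.783 = 224.73.
Real growth = 224.73 / 235.42 − 1 = -0.0454.

-4.54%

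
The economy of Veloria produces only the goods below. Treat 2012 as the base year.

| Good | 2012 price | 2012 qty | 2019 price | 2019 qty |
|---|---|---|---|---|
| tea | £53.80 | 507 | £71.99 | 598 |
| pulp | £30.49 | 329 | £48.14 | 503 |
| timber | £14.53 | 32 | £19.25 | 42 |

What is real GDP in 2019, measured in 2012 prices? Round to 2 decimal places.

£48119.13

Real GDP 2019 = Σ (p_2012 × q_2019) = 53.80·598 + 30.49·503 + 14.53·42 = 48119.13.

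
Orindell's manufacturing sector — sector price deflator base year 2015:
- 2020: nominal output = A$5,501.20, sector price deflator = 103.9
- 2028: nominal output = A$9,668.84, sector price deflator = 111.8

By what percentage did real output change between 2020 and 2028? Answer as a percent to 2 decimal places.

63.34%

Real output 2020 = 5501.20 / 1.039 = 5294.71.
Real output 2028 = 9668.84 / 1.118 = 8648.34.
Real growth = 8648.34 / 5294.71 − 1 = 0.6334.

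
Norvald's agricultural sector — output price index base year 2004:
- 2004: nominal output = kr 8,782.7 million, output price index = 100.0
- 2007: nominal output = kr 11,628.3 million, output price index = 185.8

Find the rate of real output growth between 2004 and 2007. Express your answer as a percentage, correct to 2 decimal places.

-28.74%

Deflate each year: 2004 → 8782.7/1.000 = 8782.70; 2007 → 11628.3/1.858 = 6258.50.
So real output changed by 6258.50/8782.70 − 1 = -0.2874, i.e. -28.74%.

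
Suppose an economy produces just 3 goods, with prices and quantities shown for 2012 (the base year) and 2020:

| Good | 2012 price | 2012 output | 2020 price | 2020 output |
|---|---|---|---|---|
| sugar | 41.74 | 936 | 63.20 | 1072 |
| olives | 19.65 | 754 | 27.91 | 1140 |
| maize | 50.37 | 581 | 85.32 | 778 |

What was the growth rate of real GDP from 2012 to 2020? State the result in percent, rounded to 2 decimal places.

27.88%

Real GDP 2012 = Nominal GDP 2012 = 41.74·936 + 19.65·754 + 50.37·581 = 83149.71.
Real GDP 2020 (at 2012 prices) = 41.74·1072 + 19.65·1140 + 50.37·778 = 106334.14.
Real growth = 106334.14/83149.71 − 1 = 0.2788.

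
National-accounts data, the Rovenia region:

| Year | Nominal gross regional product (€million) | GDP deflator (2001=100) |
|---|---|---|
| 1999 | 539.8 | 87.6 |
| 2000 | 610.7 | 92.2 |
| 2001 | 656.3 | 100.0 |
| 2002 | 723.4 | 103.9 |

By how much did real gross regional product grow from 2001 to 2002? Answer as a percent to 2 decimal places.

Real gross regional product 2001 = 656.3/1.000 = 656.30.
Real gross regional product 2002 = 723.4/1.039 = 696.25.
Change = 696.25/656.30 − 1 = 0.0609.

6.09%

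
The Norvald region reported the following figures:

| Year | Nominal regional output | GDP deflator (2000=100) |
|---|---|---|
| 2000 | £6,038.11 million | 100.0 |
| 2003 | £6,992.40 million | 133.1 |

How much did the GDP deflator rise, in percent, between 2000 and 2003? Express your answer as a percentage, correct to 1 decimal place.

Price-level change = 133.1 / 100.0 − 1 = 0.3310.

33.1%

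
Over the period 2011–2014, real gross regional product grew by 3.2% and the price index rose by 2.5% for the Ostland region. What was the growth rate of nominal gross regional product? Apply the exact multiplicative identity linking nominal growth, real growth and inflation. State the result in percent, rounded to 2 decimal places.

5.78%

(1 + g_nom) = (1 + g_real)(1 + π) = 1.0320 × 1.0250 = 1.05780.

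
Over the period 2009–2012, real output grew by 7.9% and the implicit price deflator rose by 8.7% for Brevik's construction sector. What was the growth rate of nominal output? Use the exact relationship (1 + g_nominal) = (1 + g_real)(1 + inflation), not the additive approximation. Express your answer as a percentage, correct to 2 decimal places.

17.29%

(1 + g_nom) = (1 + g_real)(1 + π) = 1.0790 × 1.0870 = 1.17287.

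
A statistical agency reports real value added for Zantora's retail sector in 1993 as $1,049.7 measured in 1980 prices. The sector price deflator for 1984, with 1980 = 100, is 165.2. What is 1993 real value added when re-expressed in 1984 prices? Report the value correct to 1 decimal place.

$1,734.1

Real value added in 1984 prices = Real value added in 1980 prices × (P_1984/P_1980) = 1049.7 × 1.652 = 1734.10.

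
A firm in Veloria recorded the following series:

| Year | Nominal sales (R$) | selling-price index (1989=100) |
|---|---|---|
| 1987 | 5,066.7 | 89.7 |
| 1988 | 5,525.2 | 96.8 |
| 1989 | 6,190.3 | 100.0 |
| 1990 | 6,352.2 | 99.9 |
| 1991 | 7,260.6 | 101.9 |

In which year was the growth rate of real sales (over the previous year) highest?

1991

1988: real = 5525.2/0.968 = 5707.85; growth vs 1987 (5648.49) = 1.05%.
1989: real = 6190.3/1.000 = 6190.30; growth vs 1988 (5707.85) = 8.45%.
1990: real = 6352.2/0.999 = 6358.56; growth vs 1989 (6190.30) = 2.72%.
1991: real = 7260.6/1.019 = 7125.22; growth vs 1990 (6358.56) = 12.06%.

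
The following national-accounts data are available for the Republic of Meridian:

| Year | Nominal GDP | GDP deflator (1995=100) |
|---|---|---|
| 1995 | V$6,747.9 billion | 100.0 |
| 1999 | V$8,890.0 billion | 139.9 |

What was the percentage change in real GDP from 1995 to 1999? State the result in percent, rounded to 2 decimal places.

-5.83%

Deflate each year: 1995 → 6747.9/1.000 = 6747.90; 1999 → 8890.0/1.399 = 6354.54.
So real GDP changed by 6354.54/6747.90 − 1 = -0.0583, i.e. -5.83%.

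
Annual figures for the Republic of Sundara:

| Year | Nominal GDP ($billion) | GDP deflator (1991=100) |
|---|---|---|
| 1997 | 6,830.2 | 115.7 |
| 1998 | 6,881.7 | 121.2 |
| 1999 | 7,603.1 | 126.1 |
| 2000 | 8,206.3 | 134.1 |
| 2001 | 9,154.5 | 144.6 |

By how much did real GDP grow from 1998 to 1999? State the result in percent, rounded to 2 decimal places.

Real GDP 1998 = 6881.7/1.212 = 5677.97.
Real GDP 1999 = 7603.1/1.261 = 6029.42.
Change = 6029.42/5677.97 − 1 = 0.0619.

6.19%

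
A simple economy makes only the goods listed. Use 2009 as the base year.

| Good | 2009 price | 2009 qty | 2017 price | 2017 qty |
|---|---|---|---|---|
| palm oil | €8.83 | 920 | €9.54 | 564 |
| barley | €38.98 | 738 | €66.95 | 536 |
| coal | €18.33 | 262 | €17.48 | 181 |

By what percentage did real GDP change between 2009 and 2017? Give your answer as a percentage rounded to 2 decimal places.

-29.99%

Real GDP 2009 = Nominal GDP 2009 = 8.83·920 + 38.98·738 + 18.33·262 = 41693.30.
Real GDP 2017 (at 2009 prices) = 8.83·564 + 38.98·536 + 18.33·181 = 29191.13.
Real growth = 29191.13/41693.30 − 1 = -0.2999.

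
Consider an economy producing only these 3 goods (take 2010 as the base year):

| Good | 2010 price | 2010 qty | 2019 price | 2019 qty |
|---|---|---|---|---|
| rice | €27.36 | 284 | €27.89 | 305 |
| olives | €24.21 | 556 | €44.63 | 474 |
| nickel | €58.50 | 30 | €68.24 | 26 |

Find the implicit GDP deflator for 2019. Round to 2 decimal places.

147.30

Nominal GDP 2019 = 27.89·305 + 44.63·474 + 68.24·26 = 31435.31.
Real GDP 2019 (at 2010 prices) = 27.36·305 + 24.21·474 + 58.50·26 = 21341.34.
Deflator = Nominal/Real × 100 = 31435.31/21341.34 × 100 = 147.298.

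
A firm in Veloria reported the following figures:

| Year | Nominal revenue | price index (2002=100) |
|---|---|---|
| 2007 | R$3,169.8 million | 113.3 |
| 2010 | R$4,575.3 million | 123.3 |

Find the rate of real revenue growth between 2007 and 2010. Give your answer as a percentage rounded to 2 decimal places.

32.63%

Real revenue 2007 = 3169.8 / 1.133 = 2797.71.
Real revenue 2010 = 4575.3 / 1.233 = 3710.71.
Real growth = 3710.71 / 2797.71 − 1 = 0.3263.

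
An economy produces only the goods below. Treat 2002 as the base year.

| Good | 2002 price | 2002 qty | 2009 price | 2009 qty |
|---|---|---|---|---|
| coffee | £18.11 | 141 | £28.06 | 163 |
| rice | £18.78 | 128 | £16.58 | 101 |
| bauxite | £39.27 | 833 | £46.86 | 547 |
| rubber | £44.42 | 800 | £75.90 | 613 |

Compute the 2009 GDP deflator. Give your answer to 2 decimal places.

Nominal GDP 2009 = 28.06·163 + 16.58·101 + 46.86·547 + 75.90·613 = 78407.48.
Real GDP 2009 (at 2002 prices) = 18.11·163 + 18.78·101 + 39.27·547 + 44.42·613 = 53558.86.
Deflator = Nominal/Real × 100 = 78407.48/53558.86 × 100 = 146.395.

146.39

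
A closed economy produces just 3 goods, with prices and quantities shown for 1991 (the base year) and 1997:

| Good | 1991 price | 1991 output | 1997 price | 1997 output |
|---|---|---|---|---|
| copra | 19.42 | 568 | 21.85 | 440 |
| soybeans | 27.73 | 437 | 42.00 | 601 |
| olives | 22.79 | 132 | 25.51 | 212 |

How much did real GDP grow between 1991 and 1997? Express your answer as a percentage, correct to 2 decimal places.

14.85%

Real GDP 1991 = Nominal GDP 1991 = 19.42·568 + 27.73·437 + 22.79·132 = 26156.85.
Real GDP 1997 (at 1991 prices) = 19.42·440 + 27.73·601 + 22.79·212 = 30042.01.
Real growth = 30042.01/26156.85 − 1 = 0.1485.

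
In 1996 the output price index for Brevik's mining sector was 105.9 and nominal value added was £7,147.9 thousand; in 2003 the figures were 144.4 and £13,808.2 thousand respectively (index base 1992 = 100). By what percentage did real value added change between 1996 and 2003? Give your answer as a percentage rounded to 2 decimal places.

41.67%

Deflate each year: 1996 → 7147.9/1.059 = 6749.67; 2003 → 13808.2/1.444 = 9562.47.
So real value added changed by 9562.47/6749.67 − 1 = 0.4167, i.e. 41.67%.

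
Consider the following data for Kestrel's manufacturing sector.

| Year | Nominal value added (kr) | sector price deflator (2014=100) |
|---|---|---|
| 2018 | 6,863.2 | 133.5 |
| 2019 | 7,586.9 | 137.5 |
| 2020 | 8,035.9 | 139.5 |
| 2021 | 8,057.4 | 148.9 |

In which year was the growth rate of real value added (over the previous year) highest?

2019

2019: real = 7586.9/1.375 = 5517.75; growth vs 2018 (5140.97) = 7.33%.
2020: real = 8035.9/1.395 = 5760.50; growth vs 2019 (5517.75) = 4.40%.
2021: real = 8057.4/1.489 = 5411.28; growth vs 2020 (5760.50) = -6.06%.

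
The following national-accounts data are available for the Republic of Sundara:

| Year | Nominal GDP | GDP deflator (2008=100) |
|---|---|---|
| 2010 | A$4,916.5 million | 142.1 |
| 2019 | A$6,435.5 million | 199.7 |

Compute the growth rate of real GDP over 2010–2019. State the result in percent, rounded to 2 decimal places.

-6.86%

Deflate each year: 2010 → 4916.5/1.421 = 3459.89; 2019 → 6435.5/1.997 = 3222.58.
So real GDP changed by 3222.58/3459.89 − 1 = -0.0686, i.e. -6.86%.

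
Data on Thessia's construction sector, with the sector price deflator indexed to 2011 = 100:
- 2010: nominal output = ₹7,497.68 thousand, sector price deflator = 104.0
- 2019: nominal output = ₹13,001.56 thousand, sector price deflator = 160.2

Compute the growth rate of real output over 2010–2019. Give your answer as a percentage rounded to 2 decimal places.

12.57%

Real output 2010 = 7497.68 / 1.040 = 7209.31.
Real output 2019 = 13001.56 / 1.602 = 8115.83.
Real growth = 8115.83 / 7209.31 − 1 = 0.1257.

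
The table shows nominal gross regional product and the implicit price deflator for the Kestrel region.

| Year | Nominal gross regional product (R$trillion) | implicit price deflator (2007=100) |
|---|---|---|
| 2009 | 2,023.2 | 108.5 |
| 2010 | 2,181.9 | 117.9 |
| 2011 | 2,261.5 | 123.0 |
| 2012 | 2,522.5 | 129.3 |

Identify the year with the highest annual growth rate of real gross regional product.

2010: real = 2181.9/1.179 = 1850.64; growth vs 2009 (1864.70) = -0.75%.
2011: real = 2261.5/1.230 = 1838.62; growth vs 2010 (1850.64) = -0.65%.
2012: real = 2522.5/1.293 = 1950.89; growth vs 2011 (1838.62) = 6.11%.

2012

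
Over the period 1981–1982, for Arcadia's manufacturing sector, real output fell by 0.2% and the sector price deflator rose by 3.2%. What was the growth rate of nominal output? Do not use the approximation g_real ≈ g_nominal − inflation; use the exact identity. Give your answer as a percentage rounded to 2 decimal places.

(1 + g_nom) = (1 + g_real)(1 + π) = 0.9980 × 1.0320 = 1.02994.

2.99%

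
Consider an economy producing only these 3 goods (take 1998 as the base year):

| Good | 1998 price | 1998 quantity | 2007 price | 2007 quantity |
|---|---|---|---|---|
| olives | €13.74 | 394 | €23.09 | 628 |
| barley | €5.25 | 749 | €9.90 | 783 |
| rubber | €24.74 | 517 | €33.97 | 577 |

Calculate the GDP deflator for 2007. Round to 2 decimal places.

Nominal GDP 2007 = 23.09·628 + 9.90·783 + 33.97·577 = 41852.91.
Real GDP 2007 (at 1998 prices) = 13.74·628 + 5.25·783 + 24.74·577 = 27014.45.
Deflator = Nominal/Real × 100 = 41852.91/27014.45 × 100 = 154.928.

154.93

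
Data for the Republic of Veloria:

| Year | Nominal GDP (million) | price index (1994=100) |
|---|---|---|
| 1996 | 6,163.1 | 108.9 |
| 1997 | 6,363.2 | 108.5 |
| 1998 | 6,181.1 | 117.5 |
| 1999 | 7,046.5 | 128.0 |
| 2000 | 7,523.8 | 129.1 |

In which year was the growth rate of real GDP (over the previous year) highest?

1997: real = 6363.2/1.085 = 5864.70; growth vs 1996 (5659.41) = 3.63%.
1998: real = 6181.1/1.175 = 5260.51; growth vs 1997 (5864.70) = -10.30%.
1999: real = 7046.5/1.280 = 5505.08; growth vs 1998 (5260.51) = 4.65%.
2000: real = 7523.8/1.291 = 5827.89; growth vs 1999 (5505.08) = 5.86%.

2000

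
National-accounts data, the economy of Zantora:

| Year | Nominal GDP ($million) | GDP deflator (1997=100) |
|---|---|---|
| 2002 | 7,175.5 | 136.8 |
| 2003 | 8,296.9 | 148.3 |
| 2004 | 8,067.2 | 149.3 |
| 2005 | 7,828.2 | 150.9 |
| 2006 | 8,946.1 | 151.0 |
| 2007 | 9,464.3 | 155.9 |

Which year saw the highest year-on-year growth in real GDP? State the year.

2006

2003: real = 8296.9/1.483 = 5594.67; growth vs 2002 (5245.25) = 6.66%.
2004: real = 8067.2/1.493 = 5403.35; growth vs 2003 (5594.67) = -3.42%.
2005: real = 7828.2/1.509 = 5187.67; growth vs 2004 (5403.35) = -3.99%.
2006: real = 8946.1/1.510 = 5924.57; growth vs 2005 (5187.67) = 14.20%.
2007: real = 9464.3/1.559 = 6070.75; growth vs 2006 (5924.57) = 2.47%.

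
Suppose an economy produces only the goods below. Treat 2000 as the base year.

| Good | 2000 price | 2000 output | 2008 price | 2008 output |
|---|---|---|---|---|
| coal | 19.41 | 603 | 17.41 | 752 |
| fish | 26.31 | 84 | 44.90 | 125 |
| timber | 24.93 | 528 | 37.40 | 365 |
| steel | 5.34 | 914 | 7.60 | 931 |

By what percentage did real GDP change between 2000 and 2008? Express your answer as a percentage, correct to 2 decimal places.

-0.01%

Real GDP 2000 = Nominal GDP 2000 = 19.41·603 + 26.31·84 + 24.93·528 + 5.34·914 = 31958.07.
Real GDP 2008 (at 2000 prices) = 19.41·752 + 26.31·125 + 24.93·365 + 5.34·931 = 31956.06.
Real growth = 31956.06/31958.07 − 1 = -0.0001.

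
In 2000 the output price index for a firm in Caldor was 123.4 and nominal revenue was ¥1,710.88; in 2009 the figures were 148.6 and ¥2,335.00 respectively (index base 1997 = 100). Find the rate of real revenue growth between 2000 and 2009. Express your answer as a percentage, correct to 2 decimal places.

Real revenue 2000 = 1710.88 / 1.234 = 1386.45.
Real revenue 2009 = 2335.00 / 1.486 = 1571.33.
Real growth = 1571.33 / 1386.45 − 1 = 0.1333.

13.33%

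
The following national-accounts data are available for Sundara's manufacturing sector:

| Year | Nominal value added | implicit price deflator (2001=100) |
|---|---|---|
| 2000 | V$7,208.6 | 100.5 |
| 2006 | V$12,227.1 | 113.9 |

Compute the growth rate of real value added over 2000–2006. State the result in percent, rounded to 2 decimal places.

49.66%

Real value added 2000 = 7208.6 / 1.005 = 7172.74.
Real value added 2006 = 12227.1 / 1.139 = 10734.94.
Real growth = 10734.94 / 7172.74 − 1 = 0.4966.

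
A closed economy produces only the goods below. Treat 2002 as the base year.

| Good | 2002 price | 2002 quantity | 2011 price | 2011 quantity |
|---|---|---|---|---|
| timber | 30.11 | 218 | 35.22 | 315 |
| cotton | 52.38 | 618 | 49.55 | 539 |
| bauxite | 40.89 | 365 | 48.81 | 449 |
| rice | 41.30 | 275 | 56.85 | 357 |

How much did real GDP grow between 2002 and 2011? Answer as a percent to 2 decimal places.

Real GDP 2002 = Nominal GDP 2002 = 30.11·218 + 52.38·618 + 40.89·365 + 41.30·275 = 65217.17.
Real GDP 2011 (at 2002 prices) = 30.11·315 + 52.38·539 + 40.89·449 + 41.30·357 = 70821.18.
Real growth = 70821.18/65217.17 − 1 = 0.0859.

8.59%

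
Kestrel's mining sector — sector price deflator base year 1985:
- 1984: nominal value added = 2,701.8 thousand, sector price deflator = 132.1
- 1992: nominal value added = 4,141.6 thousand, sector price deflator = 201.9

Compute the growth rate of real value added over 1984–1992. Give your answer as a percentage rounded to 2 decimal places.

0.30%

Real value added 1984 = 2701.8 / 1.321 = 2045.27.
Real value added 1992 = 4141.6 / 2.019 = 2051.31.
Real growth = 2051.31 / 2045.27 − 1 = 0.0030.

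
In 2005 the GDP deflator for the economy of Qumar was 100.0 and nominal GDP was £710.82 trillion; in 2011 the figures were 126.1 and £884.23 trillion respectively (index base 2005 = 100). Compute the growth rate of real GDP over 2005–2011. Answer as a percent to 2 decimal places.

-1.35%

Real GDP 2005 = 710.82 / 1.000 = 710.82.
Real GDP 2011 = 884.23 / 1.261 = 701.21.
Real growth = 701.21 / 710.82 − 1 = -0.0135.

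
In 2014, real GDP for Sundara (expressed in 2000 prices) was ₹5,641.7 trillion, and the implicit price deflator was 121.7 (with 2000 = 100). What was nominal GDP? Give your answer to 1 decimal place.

Nominal GDP = Real × (implicit price deflator/100) = 5641.7 × 1.217 = 6865.95.

₹6,865.9 trillion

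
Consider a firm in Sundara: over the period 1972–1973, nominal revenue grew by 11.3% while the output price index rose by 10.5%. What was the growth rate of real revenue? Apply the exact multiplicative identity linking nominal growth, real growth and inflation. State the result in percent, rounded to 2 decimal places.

(1 + g_nom) = (1 + g_real)(1 + π), so g_real = 1.1130 / 1.1050 − 1 = 0.00724.

0.72%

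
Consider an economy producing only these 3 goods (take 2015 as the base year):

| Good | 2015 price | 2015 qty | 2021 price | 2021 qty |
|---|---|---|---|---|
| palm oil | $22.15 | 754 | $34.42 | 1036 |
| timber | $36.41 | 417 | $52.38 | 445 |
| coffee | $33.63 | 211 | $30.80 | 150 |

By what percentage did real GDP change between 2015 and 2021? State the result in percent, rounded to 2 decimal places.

Real GDP 2015 = Nominal GDP 2015 = 22.15·754 + 36.41·417 + 33.63·211 = 38980.00.
Real GDP 2021 (at 2015 prices) = 22.15·1036 + 36.41·445 + 33.63·150 = 44194.35.
Real growth = 44194.35/38980.00 − 1 = 0.1338.

13.38%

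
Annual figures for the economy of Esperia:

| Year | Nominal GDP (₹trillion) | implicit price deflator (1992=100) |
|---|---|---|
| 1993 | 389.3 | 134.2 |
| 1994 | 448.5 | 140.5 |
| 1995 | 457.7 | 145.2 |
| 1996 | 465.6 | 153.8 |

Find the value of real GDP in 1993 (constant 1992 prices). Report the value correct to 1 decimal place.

₹290.1 trillion

Real GDP 1993 = 389.3 / 1.342 = 290.09.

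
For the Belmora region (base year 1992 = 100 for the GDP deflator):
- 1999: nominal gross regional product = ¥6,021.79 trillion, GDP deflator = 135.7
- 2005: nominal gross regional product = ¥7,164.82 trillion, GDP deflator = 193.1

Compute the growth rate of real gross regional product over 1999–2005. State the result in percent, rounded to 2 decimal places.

-16.39%

Real gross regional product 1999 = 6021.79 / 1.357 = 4437.58.
Real gross regional product 2005 = 7164.82 / 1.931 = 3710.42.
Real growth = 3710.42 / 4437.58 − 1 = -0.1639.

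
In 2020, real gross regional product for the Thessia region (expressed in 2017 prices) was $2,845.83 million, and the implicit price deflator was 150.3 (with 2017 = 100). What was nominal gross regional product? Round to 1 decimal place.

Nominal gross regional product = Real × (implicit price deflator/100) = 2845.83 × 1.503 = 4277.28.

$4,277.3 million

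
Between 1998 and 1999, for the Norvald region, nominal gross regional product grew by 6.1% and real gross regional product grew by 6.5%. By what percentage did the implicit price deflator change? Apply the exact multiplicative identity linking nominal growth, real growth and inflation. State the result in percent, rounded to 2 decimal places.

(1 + g_nom) = (1 + g_real)(1 + π), so π = 1.0610 / 1.0650 − 1 = -0.00376.

-0.38%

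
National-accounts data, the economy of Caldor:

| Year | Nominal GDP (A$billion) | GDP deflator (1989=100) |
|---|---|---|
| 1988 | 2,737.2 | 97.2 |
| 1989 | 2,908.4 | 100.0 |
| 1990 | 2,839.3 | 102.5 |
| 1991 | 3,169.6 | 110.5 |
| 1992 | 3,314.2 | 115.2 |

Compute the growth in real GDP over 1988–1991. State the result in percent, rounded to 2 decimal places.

1.86%

Real GDP 1988 = 2737.2/0.972 = 2816.05.
Real GDP 1991 = 3169.6/1.105 = 2868.42.
Change = 2868.42/2816.05 − 1 = 0.0186.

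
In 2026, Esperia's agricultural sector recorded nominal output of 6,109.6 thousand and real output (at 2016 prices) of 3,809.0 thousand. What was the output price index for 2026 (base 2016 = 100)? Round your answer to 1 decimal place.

output price index = (Nominal / Real) × 100 = 6109.6 / 3809.0 × 100 = 160.40.

160.4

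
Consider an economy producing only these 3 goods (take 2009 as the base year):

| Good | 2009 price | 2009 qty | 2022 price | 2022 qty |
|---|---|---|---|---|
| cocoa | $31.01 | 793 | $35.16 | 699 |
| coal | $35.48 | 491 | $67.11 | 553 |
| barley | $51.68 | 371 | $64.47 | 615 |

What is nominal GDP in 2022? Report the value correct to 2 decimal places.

$101337.72

Nominal GDP 2022 = Σ (p_2022 × q_2022) = 35.16·699 + 67.11·553 + 64.47·615 = 101337.72.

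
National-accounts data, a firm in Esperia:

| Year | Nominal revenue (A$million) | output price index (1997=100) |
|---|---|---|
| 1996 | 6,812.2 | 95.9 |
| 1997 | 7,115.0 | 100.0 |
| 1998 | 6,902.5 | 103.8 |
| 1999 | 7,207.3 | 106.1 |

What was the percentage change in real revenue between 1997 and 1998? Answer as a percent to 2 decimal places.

Real revenue 1997 = 7115.0/1.000 = 7115.00.
Real revenue 1998 = 6902.5/1.038 = 6649.81.
Change = 6649.81/7115.00 − 1 = -0.0654.

-6.54%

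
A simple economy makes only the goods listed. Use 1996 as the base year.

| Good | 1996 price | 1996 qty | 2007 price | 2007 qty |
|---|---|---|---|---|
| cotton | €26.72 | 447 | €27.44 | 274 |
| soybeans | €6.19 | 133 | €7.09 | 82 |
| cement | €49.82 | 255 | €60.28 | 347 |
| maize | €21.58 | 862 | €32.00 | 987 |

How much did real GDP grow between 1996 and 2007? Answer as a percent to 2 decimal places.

5.32%

Real GDP 1996 = Nominal GDP 1996 = 26.72·447 + 6.19·133 + 49.82·255 + 21.58·862 = 44073.17.
Real GDP 2007 (at 1996 prices) = 26.72·274 + 6.19·82 + 49.82·347 + 21.58·987 = 46415.86.
Real growth = 46415.86/44073.17 − 1 = 0.0532.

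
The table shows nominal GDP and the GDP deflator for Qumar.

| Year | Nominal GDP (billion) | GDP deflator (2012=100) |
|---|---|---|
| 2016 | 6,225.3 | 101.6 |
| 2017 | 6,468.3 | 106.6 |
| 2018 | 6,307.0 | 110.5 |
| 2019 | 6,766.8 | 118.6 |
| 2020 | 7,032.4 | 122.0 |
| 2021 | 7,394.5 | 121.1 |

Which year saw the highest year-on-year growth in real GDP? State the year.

2021

2017: real = 6468.3/1.066 = 6067.82; growth vs 2016 (6127.26) = -0.97%.
2018: real = 6307.0/1.105 = 5707.69; growth vs 2017 (6067.82) = -5.94%.
2019: real = 6766.8/1.186 = 5705.56; growth vs 2018 (5707.69) = -0.04%.
2020: real = 7032.4/1.220 = 5764.26; growth vs 2019 (5705.56) = 1.03%.
2021: real = 7394.5/1.211 = 6106.11; growth vs 2020 (5764.26) = 5.93%.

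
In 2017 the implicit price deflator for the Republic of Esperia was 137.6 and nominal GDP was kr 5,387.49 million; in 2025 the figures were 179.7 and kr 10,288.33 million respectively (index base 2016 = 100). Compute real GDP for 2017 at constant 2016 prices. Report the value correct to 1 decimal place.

kr 3,915.3 million

Real GDP = Nominal / (implicit price deflator/100) = 5387.49 / 1.376 = 3915.33.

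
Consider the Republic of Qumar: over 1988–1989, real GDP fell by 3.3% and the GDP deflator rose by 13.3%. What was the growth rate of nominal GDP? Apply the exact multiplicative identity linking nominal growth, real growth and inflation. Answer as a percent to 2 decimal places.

9.56%

(1 + g_nom) = (1 + g_real)(1 + π) = 0.9670 × 1.1330 = 1.09561.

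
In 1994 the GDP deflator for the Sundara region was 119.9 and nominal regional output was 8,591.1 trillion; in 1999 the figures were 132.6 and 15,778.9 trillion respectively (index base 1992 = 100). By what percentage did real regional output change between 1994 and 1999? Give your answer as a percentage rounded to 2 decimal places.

Deflate each year: 1994 → 8591.1/1.199 = 7165.22; 1999 → 15778.9/1.326 = 11899.62.
So real regional output changed by 11899.62/7165.22 − 1 = 0.6607, i.e. 66.07%.

66.07%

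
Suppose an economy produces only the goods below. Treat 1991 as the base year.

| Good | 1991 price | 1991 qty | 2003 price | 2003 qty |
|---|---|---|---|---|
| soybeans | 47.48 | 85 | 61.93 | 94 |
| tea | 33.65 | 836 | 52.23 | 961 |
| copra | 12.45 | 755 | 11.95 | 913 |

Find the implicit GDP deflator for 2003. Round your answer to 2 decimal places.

138.94

Nominal GDP 2003 = 61.93·94 + 52.23·961 + 11.95·913 = 66924.80.
Real GDP 2003 (at 1991 prices) = 47.48·94 + 33.65·961 + 12.45·913 = 48167.62.
Deflator = Nominal/Real × 100 = 66924.80/48167.62 × 100 = 138.941.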